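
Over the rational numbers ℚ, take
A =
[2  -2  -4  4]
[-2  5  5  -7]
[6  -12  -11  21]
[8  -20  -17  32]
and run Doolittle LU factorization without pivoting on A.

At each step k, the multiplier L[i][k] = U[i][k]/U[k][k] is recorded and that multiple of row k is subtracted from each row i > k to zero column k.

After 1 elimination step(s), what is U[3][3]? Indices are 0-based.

U[3][3] = 16

Step 1: pivot at (0,0) is 2.
  row1 ← row1 − (-1)·row0  ⇒  L[1][0]=-1, U row1=(0, 3, 1, -3)
  row2 ← row2 − (3)·row0  ⇒  L[2][0]=3, U row2=(0, -6, 1, 9)
  row3 ← row3 − (4)·row0  ⇒  L[3][0]=4, U row3=(0, -12, -1, 16)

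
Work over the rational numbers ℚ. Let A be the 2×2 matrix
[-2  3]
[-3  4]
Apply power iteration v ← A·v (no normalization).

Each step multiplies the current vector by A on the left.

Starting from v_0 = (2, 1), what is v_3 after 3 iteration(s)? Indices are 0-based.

v_3 = (-7, -8)

v_0 = (2, 1).
v_1 = A·v_0 = (-1, -2).
v_2 = A·v_1 = (-4, -5).
v_3 = A·v_2 = (-7, -8).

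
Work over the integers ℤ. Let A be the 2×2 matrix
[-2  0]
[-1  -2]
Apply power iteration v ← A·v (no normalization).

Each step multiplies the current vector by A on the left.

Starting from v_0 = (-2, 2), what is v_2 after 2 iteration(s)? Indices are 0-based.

v_0 = (-2, 2).
v_1 = A·v_0 = (4, -2).
v_2 = A·v_1 = (-8, 0).

v_2 = (-8, 0)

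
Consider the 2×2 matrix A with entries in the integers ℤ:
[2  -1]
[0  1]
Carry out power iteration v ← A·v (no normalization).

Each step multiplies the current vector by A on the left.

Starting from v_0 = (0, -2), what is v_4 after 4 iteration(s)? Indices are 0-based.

v_0 = (0, -2).
v_1 = A·v_0 = (2, -2).
v_2 = A·v_1 = (6, -2).
v_3 = A·v_2 = (14, -2).
v_4 = A·v_3 = (30, -2).

v_4 = (30, -2)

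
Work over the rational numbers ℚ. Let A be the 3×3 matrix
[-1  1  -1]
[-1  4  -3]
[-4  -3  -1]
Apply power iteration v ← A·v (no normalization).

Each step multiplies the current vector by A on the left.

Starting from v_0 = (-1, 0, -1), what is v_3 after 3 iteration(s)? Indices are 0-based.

v_3 = (27, 74, 40)

v_0 = (-1, 0, -1).
v_1 = A·v_0 = (2, 4, 5).
v_2 = A·v_1 = (-3, -1, -25).
v_3 = A·v_2 = (27, 74, 40).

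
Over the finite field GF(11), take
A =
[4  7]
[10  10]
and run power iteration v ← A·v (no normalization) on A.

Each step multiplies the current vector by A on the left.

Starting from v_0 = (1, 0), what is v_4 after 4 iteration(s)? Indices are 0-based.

v_4 = (7, 2)

v_0 = (1, 0).
v_1 = A·v_0 = (4, 10).
v_2 = A·v_1 = (9, 8).
v_3 = A·v_2 = (4, 5).
v_4 = A·v_3 = (7, 2).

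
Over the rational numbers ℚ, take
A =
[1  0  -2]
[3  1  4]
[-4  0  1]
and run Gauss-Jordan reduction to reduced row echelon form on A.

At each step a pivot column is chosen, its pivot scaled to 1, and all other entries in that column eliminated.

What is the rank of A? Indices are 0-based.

rank = 3

[1] R0 /= 1  ⇒  (1, 0, -2)
     R1 -= 3·R0  ⇒  (0, 1, 10)
     R2 -= -4·R0  ⇒  (0, 0, -7)
[2] R1 /= 1  ⇒  (0, 1, 10)
[3] R2 /= -7  ⇒  (0, 0, 1)
     R0 -= -2·R2  ⇒  (1, 0, 0)
     R1 -= 10·R2  ⇒  (0, 1, 0)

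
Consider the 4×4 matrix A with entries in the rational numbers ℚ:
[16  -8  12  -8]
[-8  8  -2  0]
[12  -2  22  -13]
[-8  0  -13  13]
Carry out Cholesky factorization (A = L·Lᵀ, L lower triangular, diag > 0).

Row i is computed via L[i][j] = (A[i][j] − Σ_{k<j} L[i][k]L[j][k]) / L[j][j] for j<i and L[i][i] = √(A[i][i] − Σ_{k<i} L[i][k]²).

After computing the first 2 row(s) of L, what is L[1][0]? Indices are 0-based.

L[1][0] = -2

Step 1: L[0][0] = √(16) = 4.
  L[1][0] = (-8) / L[0][0] = -2.
Step 2: L[1][1] = √(4) = 2.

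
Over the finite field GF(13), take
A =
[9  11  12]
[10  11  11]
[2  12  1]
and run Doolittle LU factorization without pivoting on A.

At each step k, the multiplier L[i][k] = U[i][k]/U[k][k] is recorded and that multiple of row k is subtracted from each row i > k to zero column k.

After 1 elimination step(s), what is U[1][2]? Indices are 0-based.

k=0: U[0][0]=9
  eliminate (1,0): mult=4, new row 1: (0, 6, 2); set L[1][0]=4
  eliminate (2,0): mult=6, new row 2: (0, 11, 7); set L[2][0]=6

U[1][2] = 2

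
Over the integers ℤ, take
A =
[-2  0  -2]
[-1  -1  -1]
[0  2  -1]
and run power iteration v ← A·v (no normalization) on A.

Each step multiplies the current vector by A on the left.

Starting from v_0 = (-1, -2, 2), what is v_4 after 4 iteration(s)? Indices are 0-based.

v_0 = (-1, -2, 2).
v_1 = A·v_0 = (-2, 1, -6).
v_2 = A·v_1 = (16, 7, 8).
v_3 = A·v_2 = (-48, -31, 6).
v_4 = A·v_3 = (84, 73, -68).

v_4 = (84, 73, -68)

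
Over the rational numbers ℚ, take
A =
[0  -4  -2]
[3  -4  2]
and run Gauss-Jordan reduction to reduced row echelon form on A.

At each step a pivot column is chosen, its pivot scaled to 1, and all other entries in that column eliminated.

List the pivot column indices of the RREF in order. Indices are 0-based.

[1] R0 <-> R1
[1] R0 /= 3  ⇒  (1, -4/3, 2/3)
[2] R1 /= -4  ⇒  (0, 1, 1/2)
     R0 -= -4/3·R1  ⇒  (1, 0, 4/3)

pivot columns: 0, 1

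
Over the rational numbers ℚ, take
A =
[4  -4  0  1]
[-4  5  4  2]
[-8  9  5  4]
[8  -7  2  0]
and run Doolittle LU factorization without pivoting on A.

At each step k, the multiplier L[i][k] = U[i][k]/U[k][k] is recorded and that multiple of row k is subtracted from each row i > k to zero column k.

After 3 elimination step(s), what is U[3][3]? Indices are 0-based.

U[3][3] = 1

[col 0] pivot 4
  R1 -= -1*R0 → (0, 1, 4, 3)  (L[1][0] := -1)
  R2 -= -2*R0 → (0, 1, 5, 6)  (L[2][0] := -2)
  R3 -= 2*R0 → (0, 1, 2, -2)  (L[3][0] := 2)
[col 1] pivot 1
  R2 -= 1*R1 → (0, 0, 1, 3)  (L[2][1] := 1)
  R3 -= 1*R1 → (0, 0, -2, -5)  (L[3][1] := 1)
[col 2] pivot 1
  R3 -= -2*R2 → (0, 0, 0, 1)  (L[3][2] := -2)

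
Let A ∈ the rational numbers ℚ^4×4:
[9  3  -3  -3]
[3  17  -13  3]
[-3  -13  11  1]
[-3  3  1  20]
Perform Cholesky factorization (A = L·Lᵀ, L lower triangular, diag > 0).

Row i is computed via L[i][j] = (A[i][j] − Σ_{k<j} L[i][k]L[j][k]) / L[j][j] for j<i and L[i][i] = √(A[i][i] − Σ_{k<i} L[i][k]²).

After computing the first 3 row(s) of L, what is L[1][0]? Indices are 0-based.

Step 1: L[0][0] = √(9) = 3.
  L[1][0] = (3) / L[0][0] = 1.
Step 2: L[1][1] = √(16) = 4.
  L[2][0] = (-3) / L[0][0] = -1.
  L[2][1] = (-12) / L[1][1] = -3.
Step 3: L[2][2] = √(1) = 1.

L[1][0] = 1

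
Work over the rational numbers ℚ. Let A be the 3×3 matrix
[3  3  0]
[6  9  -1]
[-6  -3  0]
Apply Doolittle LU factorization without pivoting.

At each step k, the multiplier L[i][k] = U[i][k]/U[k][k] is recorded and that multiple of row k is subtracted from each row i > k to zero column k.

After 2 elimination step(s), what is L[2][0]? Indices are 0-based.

L[2][0] = -2

Step 1: pivot at (0,0) is 3.
  row1 ← row1 − (2)·row0  ⇒  L[1][0]=2, U row1=(0, 3, -1)
  row2 ← row2 − (-2)·row0  ⇒  L[2][0]=-2, U row2=(0, 3, 0)
Step 2: pivot at (1,1) is 3.
  row2 ← row2 − (1)·row1  ⇒  L[2][1]=1, U row2=(0, 0, 1)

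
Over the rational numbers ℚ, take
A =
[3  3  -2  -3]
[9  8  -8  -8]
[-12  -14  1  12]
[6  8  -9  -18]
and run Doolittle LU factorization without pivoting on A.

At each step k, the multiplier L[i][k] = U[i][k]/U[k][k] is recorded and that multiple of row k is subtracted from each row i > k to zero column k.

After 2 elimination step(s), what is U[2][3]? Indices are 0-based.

U[2][3] = -2

k=0: U[0][0]=3
  eliminate (1,0): mult=3, new row 1: (0, -1, -2, 1); set L[1][0]=3
  eliminate (2,0): mult=-4, new row 2: (0, -2, -7, 0); set L[2][0]=-4
  eliminate (3,0): mult=2, new row 3: (0, 2, -5, -12); set L[3][0]=2
k=1: U[1][1]=-1
  eliminate (2,1): mult=2, new row 2: (0, 0, -3, -2); set L[2][1]=2
  eliminate (3,1): mult=-2, new row 3: (0, 0, -9, -10); set L[3][1]=-2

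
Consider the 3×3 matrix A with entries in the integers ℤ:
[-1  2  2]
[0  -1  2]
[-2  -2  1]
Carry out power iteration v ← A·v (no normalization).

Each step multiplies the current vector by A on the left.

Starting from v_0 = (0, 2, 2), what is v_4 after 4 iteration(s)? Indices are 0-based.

v_0 = (0, 2, 2).
v_1 = A·v_0 = (8, 2, -2).
v_2 = A·v_1 = (-8, -6, -22).
v_3 = A·v_2 = (-48, -38, 6).
v_4 = A·v_3 = (-16, 50, 178).

v_4 = (-16, 50, 178)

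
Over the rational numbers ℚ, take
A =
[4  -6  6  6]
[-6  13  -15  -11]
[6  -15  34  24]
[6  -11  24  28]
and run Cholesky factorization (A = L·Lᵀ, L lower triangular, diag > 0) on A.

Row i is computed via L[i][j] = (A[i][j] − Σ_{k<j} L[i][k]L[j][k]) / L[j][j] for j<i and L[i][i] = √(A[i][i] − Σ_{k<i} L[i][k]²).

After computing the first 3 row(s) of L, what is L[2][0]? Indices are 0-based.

Step 1: L[0][0] = √(4) = 2.
  L[1][0] = (-6) / L[0][0] = -3.
Step 2: L[1][1] = √(4) = 2.
  L[2][0] = (6) / L[0][0] = 3.
  L[2][1] = (-6) / L[1][1] = -3.
Step 3: L[2][2] = √(16) = 4.

L[2][0] = 3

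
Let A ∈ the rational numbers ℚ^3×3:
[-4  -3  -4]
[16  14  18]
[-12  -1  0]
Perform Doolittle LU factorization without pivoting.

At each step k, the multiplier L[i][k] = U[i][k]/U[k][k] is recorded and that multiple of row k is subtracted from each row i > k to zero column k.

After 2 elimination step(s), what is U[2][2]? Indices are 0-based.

U[2][2] = 4

k=0: U[0][0]=-4
  eliminate (1,0): mult=-4, new row 1: (0, 2, 2); set L[1][0]=-4
  eliminate (2,0): mult=3, new row 2: (0, 8, 12); set L[2][0]=3
k=1: U[1][1]=2
  eliminate (2,1): mult=4, new row 2: (0, 0, 4); set L[2][1]=4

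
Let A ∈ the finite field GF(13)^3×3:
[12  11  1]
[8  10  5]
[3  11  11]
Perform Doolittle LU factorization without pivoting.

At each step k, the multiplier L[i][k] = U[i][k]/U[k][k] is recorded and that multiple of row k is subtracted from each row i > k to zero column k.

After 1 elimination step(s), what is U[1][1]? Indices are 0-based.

[col 0] pivot 12
  R1 -= 5*R0 → (0, 7, 0)  (L[1][0] := 5)
  R2 -= 10*R0 → (0, 5, 1)  (L[2][0] := 10)

U[1][1] = 7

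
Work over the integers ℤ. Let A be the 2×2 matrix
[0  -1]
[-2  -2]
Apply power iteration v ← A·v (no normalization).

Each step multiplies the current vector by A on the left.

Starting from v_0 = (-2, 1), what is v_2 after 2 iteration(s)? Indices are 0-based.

v_0 = (-2, 1).
v_1 = A·v_0 = (-1, 2).
v_2 = A·v_1 = (-2, -2).

v_2 = (-2, -2)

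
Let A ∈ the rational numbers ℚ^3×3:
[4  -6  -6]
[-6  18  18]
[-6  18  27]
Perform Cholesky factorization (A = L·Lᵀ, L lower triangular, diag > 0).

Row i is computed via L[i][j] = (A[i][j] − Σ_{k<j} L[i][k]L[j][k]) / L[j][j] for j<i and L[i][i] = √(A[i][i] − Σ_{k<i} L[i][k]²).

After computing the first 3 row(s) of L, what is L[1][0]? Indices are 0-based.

Step 1: L[0][0] = √(4) = 2.
  L[1][0] = (-6) / L[0][0] = -3.
Step 2: L[1][1] = √(9) = 3.
  L[2][0] = (-6) / L[0][0] = -3.
  L[2][1] = (9) / L[1][1] = 3.
Step 3: L[2][2] = √(9) = 3.

L[1][0] = -3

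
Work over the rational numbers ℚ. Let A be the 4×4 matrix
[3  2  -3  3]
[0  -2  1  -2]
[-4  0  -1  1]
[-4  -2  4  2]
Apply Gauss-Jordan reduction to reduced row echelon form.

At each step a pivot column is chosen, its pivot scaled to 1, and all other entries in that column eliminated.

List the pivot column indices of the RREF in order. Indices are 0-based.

[1] R0 /= 3  ⇒  (1, 2/3, -1, 1)
     R2 -= -4·R0  ⇒  (0, 8/3, -5, 5)
     R3 -= -4·R0  ⇒  (0, 2/3, 0, 6)
[2] R1 /= -2  ⇒  (0, 1, -1/2, 1)
     R0 -= 2/3·R1  ⇒  (1, 0, -2/3, 1/3)
     R2 -= 8/3·R1  ⇒  (0, 0, -11/3, 7/3)
     R3 -= 2/3·R1  ⇒  (0, 0, 1/3, 16/3)
[3] R2 /= -11/3  ⇒  (0, 0, 1, -7/11)
     R0 -= -2/3·R2  ⇒  (1, 0, 0, -1/11)
     R1 -= -1/2·R2  ⇒  (0, 1, 0, 15/22)
     R3 -= 1/3·R2  ⇒  (0, 0, 0, 61/11)
[4] R3 /= 61/11  ⇒  (0, 0, 0, 1)
     R0 -= -1/11·R3  ⇒  (1, 0, 0, 0)
     R1 -= 15/22·R3  ⇒  (0, 1, 0, 0)
     R2 -= -7/11·R3  ⇒  (0, 0, 1, 0)

pivot columns: 0, 1, 2, 3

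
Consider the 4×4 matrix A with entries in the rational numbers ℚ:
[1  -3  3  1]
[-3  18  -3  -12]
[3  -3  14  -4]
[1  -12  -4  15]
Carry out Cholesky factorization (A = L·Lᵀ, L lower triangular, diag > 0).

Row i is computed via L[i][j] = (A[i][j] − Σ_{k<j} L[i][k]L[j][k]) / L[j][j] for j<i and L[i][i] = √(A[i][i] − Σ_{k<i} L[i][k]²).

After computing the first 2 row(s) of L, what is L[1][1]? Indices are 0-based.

Step 1: L[0][0] = √(1) = 1.
  L[1][0] = (-3) / L[0][0] = -3.
Step 2: L[1][1] = √(9) = 3.

L[1][1] = 3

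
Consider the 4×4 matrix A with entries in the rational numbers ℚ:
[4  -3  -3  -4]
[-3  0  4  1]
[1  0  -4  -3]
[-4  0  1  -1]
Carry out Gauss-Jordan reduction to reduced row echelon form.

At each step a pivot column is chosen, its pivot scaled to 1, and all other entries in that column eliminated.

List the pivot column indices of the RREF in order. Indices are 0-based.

step 1: normalize row 0 (÷4) = (1, -3/4, -3/4, -1)
  row 1: subtract -3×row0 = (0, -9/4, 7/4, -2)
  row 2: subtract 1×row0 = (0, 3/4, -13/4, -2)
  row 3: subtract -4×row0 = (0, -3, -2, -5)
step 2: normalize row 1 (÷-9/4) = (0, 1, -7/9, 8/9)
  row 0: subtract -3/4×row1 = (1, 0, -4/3, -1/3)
  row 2: subtract 3/4×row1 = (0, 0, -8/3, -8/3)
  row 3: subtract -3×row1 = (0, 0, -13/3, -7/3)
step 3: normalize row 2 (÷-8/3) = (0, 0, 1, 1)
  row 0: subtract -4/3×row2 = (1, 0, 0, 1)
  row 1: subtract -7/9×row2 = (0, 1, 0, 5/3)
  row 3: subtract -13/3×row2 = (0, 0, 0, 2)
step 4: normalize row 3 (÷2) = (0, 0, 0, 1)
  row 0: subtract 1×row3 = (1, 0, 0, 0)
  row 1: subtract 5/3×row3 = (0, 1, 0, 0)
  row 2: subtract 1×row3 = (0, 0, 1, 0)

pivot columns: 0, 1, 2, 3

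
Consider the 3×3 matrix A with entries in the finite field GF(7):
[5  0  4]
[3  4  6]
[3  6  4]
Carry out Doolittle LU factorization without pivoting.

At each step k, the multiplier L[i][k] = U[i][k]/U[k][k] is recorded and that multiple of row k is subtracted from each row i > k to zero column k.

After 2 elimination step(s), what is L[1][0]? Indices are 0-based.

L[1][0] = 2

Step 1: pivot at (0,0) is 5.
  row1 ← row1 − (2)·row0  ⇒  L[1][0]=2, U row1=(0, 4, 5)
  row2 ← row2 − (2)·row0  ⇒  L[2][0]=2, U row2=(0, 6, 3)
Step 2: pivot at (1,1) is 4.
  row2 ← row2 − (5)·row1  ⇒  L[2][1]=5, U row2=(0, 0, 6)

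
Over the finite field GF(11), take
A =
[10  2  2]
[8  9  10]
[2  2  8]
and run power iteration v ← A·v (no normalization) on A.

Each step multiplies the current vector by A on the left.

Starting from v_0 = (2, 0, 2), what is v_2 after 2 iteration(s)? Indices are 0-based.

v_2 = (0, 1, 5)

v_0 = (2, 0, 2).
v_1 = A·v_0 = (2, 3, 9).
v_2 = A·v_1 = (0, 1, 5).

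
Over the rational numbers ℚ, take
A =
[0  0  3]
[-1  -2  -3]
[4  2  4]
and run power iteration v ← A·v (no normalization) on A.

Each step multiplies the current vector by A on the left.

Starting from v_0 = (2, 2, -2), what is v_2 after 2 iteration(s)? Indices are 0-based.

v_2 = (12, -6, -8)

v_0 = (2, 2, -2).
v_1 = A·v_0 = (-6, 0, 4).
v_2 = A·v_1 = (12, -6, -8).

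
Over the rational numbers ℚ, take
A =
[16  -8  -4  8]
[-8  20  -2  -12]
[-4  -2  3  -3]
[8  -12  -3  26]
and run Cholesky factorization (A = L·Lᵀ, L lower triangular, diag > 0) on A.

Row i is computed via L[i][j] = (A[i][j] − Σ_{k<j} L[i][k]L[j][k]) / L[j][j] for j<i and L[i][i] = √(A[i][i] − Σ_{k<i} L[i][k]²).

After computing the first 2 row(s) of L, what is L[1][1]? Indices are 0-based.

L[1][1] = 4

Step 1: L[0][0] = √(16) = 4.
  L[1][0] = (-8) / L[0][0] = -2.
Step 2: L[1][1] = √(16) = 4.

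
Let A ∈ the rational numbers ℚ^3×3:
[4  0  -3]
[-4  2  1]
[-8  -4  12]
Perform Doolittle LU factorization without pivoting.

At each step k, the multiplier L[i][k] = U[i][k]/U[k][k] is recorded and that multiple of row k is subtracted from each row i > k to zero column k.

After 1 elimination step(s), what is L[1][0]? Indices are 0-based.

L[1][0] = -1

[col 0] pivot 4
  R1 -= -1*R0 → (0, 2, -2)  (L[1][0] := -1)
  R2 -= -2*R0 → (0, -4, 6)  (L[2][0] := -2)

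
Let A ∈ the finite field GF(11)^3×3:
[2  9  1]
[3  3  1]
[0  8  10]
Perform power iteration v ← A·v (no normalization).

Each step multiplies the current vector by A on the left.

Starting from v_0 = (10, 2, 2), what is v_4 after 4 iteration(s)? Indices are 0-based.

v_4 = (3, 4, 3)

v_0 = (10, 2, 2).
v_1 = A·v_0 = (7, 5, 3).
v_2 = A·v_1 = (7, 6, 4).
v_3 = A·v_2 = (6, 10, 0).
v_4 = A·v_3 = (3, 4, 3).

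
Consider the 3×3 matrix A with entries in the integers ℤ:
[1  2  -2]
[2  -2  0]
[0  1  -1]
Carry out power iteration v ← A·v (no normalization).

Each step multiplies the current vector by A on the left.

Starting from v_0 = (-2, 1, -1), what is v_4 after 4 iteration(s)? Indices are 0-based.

v_0 = (-2, 1, -1).
v_1 = A·v_0 = (2, -6, 2).
v_2 = A·v_1 = (-14, 16, -8).
v_3 = A·v_2 = (34, -60, 24).
v_4 = A·v_3 = (-134, 188, -84).

v_4 = (-134, 188, -84)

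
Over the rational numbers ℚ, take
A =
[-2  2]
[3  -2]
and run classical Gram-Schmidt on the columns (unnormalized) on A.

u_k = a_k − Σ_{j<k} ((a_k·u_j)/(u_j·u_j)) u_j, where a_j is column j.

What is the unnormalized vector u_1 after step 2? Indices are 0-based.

u_1 = (6/13, 4/13)

Step 1: u_0 = a_0 = (-2, 3).
Step 2: u_1 = a_1 − (-10/13)·u_0 = (6/13, 4/13).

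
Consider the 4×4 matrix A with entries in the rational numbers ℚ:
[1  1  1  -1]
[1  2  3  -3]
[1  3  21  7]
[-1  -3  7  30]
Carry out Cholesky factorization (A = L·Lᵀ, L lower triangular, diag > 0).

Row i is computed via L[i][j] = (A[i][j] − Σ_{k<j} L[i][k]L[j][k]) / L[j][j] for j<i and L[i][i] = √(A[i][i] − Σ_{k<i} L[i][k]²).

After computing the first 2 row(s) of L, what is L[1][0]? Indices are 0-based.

Step 1: L[0][0] = √(1) = 1.
  L[1][0] = (1) / L[0][0] = 1.
Step 2: L[1][1] = √(1) = 1.

L[1][0] = 1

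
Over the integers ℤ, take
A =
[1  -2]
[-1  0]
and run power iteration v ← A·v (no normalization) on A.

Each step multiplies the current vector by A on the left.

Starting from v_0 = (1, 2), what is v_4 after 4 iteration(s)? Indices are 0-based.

v_0 = (1, 2).
v_1 = A·v_0 = (-3, -1).
v_2 = A·v_1 = (-1, 3).
v_3 = A·v_2 = (-7, 1).
v_4 = A·v_3 = (-9, 7).

v_4 = (-9, 7)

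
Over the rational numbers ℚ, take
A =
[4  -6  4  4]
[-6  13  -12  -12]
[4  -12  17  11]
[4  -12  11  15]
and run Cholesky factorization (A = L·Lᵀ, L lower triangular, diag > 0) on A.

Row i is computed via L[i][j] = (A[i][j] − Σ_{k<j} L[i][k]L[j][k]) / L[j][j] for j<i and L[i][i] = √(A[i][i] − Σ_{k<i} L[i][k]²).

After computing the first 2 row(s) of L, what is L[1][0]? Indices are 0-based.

Step 1: L[0][0] = √(4) = 2.
  L[1][0] = (-6) / L[0][0] = -3.
Step 2: L[1][1] = √(4) = 2.

L[1][0] = -3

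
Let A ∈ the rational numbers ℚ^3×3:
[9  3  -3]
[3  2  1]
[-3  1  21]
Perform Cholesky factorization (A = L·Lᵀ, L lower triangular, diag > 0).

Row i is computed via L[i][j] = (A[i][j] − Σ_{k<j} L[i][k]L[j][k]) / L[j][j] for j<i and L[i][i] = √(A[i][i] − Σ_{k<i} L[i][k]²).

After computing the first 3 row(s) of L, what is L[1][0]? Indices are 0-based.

L[1][0] = 1

Step 1: L[0][0] = √(9) = 3.
  L[1][0] = (3) / L[0][0] = 1.
Step 2: L[1][1] = √(1) = 1.
  L[2][0] = (-3) / L[0][0] = -1.
  L[2][1] = (2) / L[1][1] = 2.
Step 3: L[2][2] = √(16) = 4.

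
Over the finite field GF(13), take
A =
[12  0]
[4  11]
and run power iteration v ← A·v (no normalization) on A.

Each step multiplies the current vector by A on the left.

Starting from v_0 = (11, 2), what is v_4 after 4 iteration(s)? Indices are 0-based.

v_0 = (11, 2).
v_1 = A·v_0 = (2, 1).
v_2 = A·v_1 = (11, 6).
v_3 = A·v_2 = (2, 6).
v_4 = A·v_3 = (11, 9).

v_4 = (11, 9)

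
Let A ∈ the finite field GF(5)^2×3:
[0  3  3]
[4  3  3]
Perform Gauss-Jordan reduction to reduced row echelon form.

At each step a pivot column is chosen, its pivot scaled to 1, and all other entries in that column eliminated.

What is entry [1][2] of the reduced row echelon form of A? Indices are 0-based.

pivot(0,0): swap R0↔R1
pivot(0,0)=4: scale R0 → (1, 2, 2)
pivot(1,1)=3: scale R1 → (0, 1, 1)
  clear (0,1): R0 −= (2)R1 → (1, 0, 0)

M[1][2] = 1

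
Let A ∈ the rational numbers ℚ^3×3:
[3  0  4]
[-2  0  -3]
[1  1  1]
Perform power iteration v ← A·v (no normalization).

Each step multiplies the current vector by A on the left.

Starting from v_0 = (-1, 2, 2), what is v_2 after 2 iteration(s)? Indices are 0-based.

v_0 = (-1, 2, 2).
v_1 = A·v_0 = (5, -4, 3).
v_2 = A·v_1 = (27, -19, 4).

v_2 = (27, -19, 4)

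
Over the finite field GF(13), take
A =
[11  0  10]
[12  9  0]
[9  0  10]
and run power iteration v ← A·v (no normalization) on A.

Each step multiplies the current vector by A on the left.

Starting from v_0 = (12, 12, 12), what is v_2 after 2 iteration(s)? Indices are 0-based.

v_2 = (8, 1, 11)

v_0 = (12, 12, 12).
v_1 = A·v_0 = (5, 5, 7).
v_2 = A·v_1 = (8, 1, 11).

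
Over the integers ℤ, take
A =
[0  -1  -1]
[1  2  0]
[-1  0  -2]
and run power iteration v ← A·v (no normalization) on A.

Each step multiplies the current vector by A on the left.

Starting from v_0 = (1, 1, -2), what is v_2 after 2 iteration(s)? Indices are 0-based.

v_2 = (-6, 7, -7)

v_0 = (1, 1, -2).
v_1 = A·v_0 = (1, 3, 3).
v_2 = A·v_1 = (-6, 7, -7).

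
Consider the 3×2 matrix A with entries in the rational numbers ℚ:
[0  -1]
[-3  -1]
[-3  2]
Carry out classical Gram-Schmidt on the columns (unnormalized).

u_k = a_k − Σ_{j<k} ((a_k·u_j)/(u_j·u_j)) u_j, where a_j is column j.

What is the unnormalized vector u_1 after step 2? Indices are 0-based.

Step 1: u_0 = a_0 = (0, -3, -3).
Step 2: u_1 = a_1 − (-1/6)·u_0 = (-1, -3/2, 3/2).

u_1 = (-1, -3/2, 3/2)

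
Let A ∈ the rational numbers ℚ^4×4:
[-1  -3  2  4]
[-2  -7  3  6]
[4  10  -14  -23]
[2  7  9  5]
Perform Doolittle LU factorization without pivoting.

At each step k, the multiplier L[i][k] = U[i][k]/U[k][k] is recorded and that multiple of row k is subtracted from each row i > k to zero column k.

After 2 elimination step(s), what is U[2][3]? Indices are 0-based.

U[2][3] = -3

[col 0] pivot -1
  R1 -= 2*R0 → (0, -1, -1, -2)  (L[1][0] := 2)
  R2 -= -4*R0 → (0, -2, -6, -7)  (L[2][0] := -4)
  R3 -= -2*R0 → (0, 1, 13, 13)  (L[3][0] := -2)
[col 1] pivot -1
  R2 -= 2*R1 → (0, 0, -4, -3)  (L[2][1] := 2)
  R3 -= -1*R1 → (0, 0, 12, 11)  (L[3][1] := -1)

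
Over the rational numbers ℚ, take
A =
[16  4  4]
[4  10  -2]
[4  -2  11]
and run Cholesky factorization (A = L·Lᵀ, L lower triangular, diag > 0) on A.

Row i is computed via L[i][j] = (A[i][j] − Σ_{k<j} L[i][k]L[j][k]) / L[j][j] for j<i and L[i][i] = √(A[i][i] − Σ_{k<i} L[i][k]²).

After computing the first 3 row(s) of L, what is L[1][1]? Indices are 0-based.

Step 1: L[0][0] = √(16) = 4.
  L[1][0] = (4) / L[0][0] = 1.
Step 2: L[1][1] = √(9) = 3.
  L[2][0] = (4) / L[0][0] = 1.
  L[2][1] = (-3) / L[1][1] = -1.
Step 3: L[2][2] = √(9) = 3.

L[1][1] = 3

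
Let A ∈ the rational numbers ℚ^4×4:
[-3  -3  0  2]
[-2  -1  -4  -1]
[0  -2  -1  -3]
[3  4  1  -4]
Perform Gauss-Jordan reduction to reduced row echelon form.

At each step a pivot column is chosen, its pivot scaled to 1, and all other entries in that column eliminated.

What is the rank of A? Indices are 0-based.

rank = 4

pivot(0,0)=-3: scale R0 → (1, 1, 0, -2/3)
  clear (1,0): R1 −= (-2)R0 → (0, 1, -4, -7/3)
  clear (3,0): R3 −= (3)R0 → (0, 1, 1, -2)
pivot(1,1)=1: scale R1 → (0, 1, -4, -7/3)
  clear (0,1): R0 −= (1)R1 → (1, 0, 4, 5/3)
  clear (2,1): R2 −= (-2)R1 → (0, 0, -9, -23/3)
  clear (3,1): R3 −= (1)R1 → (0, 0, 5, 1/3)
pivot(2,2)=-9: scale R2 → (0, 0, 1, 23/27)
  clear (0,2): R0 −= (4)R2 → (1, 0, 0, -47/27)
  clear (1,2): R1 −= (-4)R2 → (0, 1, 0, 29/27)
  clear (3,2): R3 −= (5)R2 → (0, 0, 0, -106/27)
pivot(3,3)=-106/27: scale R3 → (0, 0, 0, 1)
  clear (0,3): R0 −= (-47/27)R3 → (1, 0, 0, 0)
  clear (1,3): R1 −= (29/27)R3 → (0, 1, 0, 0)
  clear (2,3): R2 −= (23/27)R3 → (0, 0, 1, 0)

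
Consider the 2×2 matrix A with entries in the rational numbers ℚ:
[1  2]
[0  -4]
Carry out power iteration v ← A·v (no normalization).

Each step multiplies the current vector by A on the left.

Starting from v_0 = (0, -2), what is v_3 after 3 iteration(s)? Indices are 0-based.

v_3 = (-52, 128)

v_0 = (0, -2).
v_1 = A·v_0 = (-4, 8).
v_2 = A·v_1 = (12, -32).
v_3 = A·v_2 = (-52, 128).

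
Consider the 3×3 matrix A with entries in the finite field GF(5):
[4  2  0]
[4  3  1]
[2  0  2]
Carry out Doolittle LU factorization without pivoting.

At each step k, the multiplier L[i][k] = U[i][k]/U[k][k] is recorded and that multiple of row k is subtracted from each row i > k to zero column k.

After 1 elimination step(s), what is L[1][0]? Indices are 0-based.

L[1][0] = 1

[col 0] pivot 4
  R1 -= 1*R0 → (0, 1, 1)  (L[1][0] := 1)
  R2 -= 3*R0 → (0, 4, 2)  (L[2][0] := 3)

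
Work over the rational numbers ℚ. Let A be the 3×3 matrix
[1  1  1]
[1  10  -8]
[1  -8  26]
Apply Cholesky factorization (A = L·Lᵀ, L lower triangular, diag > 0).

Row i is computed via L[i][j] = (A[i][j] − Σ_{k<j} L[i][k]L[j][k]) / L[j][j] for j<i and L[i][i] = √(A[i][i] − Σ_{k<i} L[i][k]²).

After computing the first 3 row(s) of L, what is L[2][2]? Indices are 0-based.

Step 1: L[0][0] = √(1) = 1.
  L[1][0] = (1) / L[0][0] = 1.
Step 2: L[1][1] = √(9) = 3.
  L[2][0] = (1) / L[0][0] = 1.
  L[2][1] = (-9) / L[1][1] = -3.
Step 3: L[2][2] = √(16) = 4.

L[2][2] = 4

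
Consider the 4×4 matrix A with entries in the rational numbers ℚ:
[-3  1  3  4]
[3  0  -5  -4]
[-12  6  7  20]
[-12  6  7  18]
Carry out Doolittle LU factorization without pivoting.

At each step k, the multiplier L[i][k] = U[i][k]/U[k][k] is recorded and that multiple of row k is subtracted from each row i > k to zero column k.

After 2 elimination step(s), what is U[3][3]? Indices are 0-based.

U[3][3] = 2

[col 0] pivot -3
  R1 -= -1*R0 → (0, 1, -2, 0)  (L[1][0] := -1)
  R2 -= 4*R0 → (0, 2, -5, 4)  (L[2][0] := 4)
  R3 -= 4*R0 → (0, 2, -5, 2)  (L[3][0] := 4)
[col 1] pivot 1
  R2 -= 2*R1 → (0, 0, -1, 4)  (L[2][1] := 2)
  R3 -= 2*R1 → (0, 0, -1, 2)  (L[3][1] := 2)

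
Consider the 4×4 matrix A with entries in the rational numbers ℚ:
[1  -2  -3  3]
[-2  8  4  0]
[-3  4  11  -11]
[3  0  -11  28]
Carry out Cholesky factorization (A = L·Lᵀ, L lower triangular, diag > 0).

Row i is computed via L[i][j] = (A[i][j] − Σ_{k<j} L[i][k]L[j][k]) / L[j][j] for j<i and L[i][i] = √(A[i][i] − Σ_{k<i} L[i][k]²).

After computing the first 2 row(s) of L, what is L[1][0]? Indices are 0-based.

Step 1: L[0][0] = √(1) = 1.
  L[1][0] = (-2) / L[0][0] = -2.
Step 2: L[1][1] = √(4) = 2.

L[1][0] = -2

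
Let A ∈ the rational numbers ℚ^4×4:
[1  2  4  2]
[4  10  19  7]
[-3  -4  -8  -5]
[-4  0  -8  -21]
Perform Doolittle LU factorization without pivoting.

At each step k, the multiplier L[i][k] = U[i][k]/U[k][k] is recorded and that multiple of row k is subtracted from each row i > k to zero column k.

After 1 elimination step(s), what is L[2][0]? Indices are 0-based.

k=0: U[0][0]=1
  eliminate (1,0): mult=4, new row 1: (0, 2, 3, -1); set L[1][0]=4
  eliminate (2,0): mult=-3, new row 2: (0, 2, 4, 1); set L[2][0]=-3
  eliminate (3,0): mult=-4, new row 3: (0, 8, 8, -13); set L[3][0]=-4

L[2][0] = -3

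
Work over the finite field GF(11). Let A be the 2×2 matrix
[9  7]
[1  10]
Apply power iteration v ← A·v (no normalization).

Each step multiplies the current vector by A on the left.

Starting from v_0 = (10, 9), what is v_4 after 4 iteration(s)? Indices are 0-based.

v_4 = (9, 1)

v_0 = (10, 9).
v_1 = A·v_0 = (10, 1).
v_2 = A·v_1 = (9, 9).
v_3 = A·v_2 = (1, 0).
v_4 = A·v_3 = (9, 1).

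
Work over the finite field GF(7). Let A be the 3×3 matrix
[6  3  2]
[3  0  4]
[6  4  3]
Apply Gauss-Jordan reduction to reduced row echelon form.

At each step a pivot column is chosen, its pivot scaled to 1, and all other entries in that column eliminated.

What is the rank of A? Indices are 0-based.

pivot(0,0)=6: scale R0 → (1, 4, 5)
  clear (1,0): R1 −= (3)R0 → (0, 2, 3)
  clear (2,0): R2 −= (6)R0 → (0, 1, 1)
pivot(1,1)=2: scale R1 → (0, 1, 5)
  clear (0,1): R0 −= (4)R1 → (1, 0, 6)
  clear (2,1): R2 −= (1)R1 → (0, 0, 3)
pivot(2,2)=3: scale R2 → (0, 0, 1)
  clear (0,2): R0 −= (6)R2 → (1, 0, 0)
  clear (1,2): R1 −= (5)R2 → (0, 1, 0)

rank = 3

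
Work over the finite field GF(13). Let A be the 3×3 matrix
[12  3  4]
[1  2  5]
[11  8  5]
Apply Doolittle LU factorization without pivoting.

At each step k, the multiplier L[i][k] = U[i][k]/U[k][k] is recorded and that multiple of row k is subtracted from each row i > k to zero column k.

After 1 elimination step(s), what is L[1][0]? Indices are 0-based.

L[1][0] = 12

[col 0] pivot 12
  R1 -= 12*R0 → (0, 5, 9)  (L[1][0] := 12)
  R2 -= 2*R0 → (0, 2, 10)  (L[2][0] := 2)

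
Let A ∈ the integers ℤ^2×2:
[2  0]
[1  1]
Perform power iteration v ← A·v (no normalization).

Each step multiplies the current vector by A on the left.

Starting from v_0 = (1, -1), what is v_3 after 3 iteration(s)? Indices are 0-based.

v_3 = (8, 6)

v_0 = (1, -1).
v_1 = A·v_0 = (2, 0).
v_2 = A·v_1 = (4, 2).
v_3 = A·v_2 = (8, 6).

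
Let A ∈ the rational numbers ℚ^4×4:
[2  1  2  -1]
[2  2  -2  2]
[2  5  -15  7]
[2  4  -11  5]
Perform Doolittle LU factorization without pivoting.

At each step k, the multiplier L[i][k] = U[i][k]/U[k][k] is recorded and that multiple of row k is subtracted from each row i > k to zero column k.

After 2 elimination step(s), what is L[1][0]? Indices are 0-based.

L[1][0] = 1

Step 1: pivot at (0,0) is 2.
  row1 ← row1 − (1)·row0  ⇒  L[1][0]=1, U row1=(0, 1, -4, 3)
  row2 ← row2 − (1)·row0  ⇒  L[2][0]=1, U row2=(0, 4, -17, 8)
  row3 ← row3 − (1)·row0  ⇒  L[3][0]=1, U row3=(0, 3, -13, 6)
Step 2: pivot at (1,1) is 1.
  row2 ← row2 − (4)·row1  ⇒  L[2][1]=4, U row2=(0, 0, -1, -4)
  row3 ← row3 − (3)·row1  ⇒  L[3][1]=3, U row3=(0, 0, -1, -3)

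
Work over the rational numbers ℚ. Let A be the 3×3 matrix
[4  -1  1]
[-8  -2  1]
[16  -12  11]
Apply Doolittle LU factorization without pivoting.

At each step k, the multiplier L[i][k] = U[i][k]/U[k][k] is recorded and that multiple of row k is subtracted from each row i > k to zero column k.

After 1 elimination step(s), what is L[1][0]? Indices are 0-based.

L[1][0] = -2

Step 1: pivot at (0,0) is 4.
  row1 ← row1 − (-2)·row0  ⇒  L[1][0]=-2, U row1=(0, -4, 3)
  row2 ← row2 − (4)·row0  ⇒  L[2][0]=4, U row2=(0, -8, 7)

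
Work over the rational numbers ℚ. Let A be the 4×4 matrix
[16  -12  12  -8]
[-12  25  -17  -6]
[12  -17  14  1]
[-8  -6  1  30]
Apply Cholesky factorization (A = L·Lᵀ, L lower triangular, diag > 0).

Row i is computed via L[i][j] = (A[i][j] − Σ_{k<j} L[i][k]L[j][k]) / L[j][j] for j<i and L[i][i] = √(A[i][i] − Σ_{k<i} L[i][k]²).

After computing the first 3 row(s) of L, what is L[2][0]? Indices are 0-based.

L[2][0] = 3

Step 1: L[0][0] = √(16) = 4.
  L[1][0] = (-12) / L[0][0] = -3.
Step 2: L[1][1] = √(16) = 4.
  L[2][0] = (12) / L[0][0] = 3.
  L[2][1] = (-8) / L[1][1] = -2.
Step 3: L[2][2] = √(1) = 1.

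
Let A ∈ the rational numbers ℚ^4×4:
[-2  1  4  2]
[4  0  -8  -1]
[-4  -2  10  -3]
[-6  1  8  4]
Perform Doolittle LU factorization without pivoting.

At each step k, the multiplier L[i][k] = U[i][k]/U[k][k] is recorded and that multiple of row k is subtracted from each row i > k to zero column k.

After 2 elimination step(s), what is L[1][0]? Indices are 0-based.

L[1][0] = -2

[col 0] pivot -2
  R1 -= -2*R0 → (0, 2, 0, 3)  (L[1][0] := -2)
  R2 -= 2*R0 → (0, -4, 2, -7)  (L[2][0] := 2)
  R3 -= 3*R0 → (0, -2, -4, -2)  (L[3][0] := 3)
[col 1] pivot 2
  R2 -= -2*R1 → (0, 0, 2, -1)  (L[2][1] := -2)
  R3 -= -1*R1 → (0, 0, -4, 1)  (L[3][1] := -1)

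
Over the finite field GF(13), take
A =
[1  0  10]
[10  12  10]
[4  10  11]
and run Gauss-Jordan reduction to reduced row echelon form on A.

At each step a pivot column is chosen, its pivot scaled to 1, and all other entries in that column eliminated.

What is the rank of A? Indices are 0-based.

rank = 3

step 1: normalize row 0 (÷1) = (1, 0, 10)
  row 1: subtract 10×row0 = (0, 12, 1)
  row 2: subtract 4×row0 = (0, 10, 10)
step 2: normalize row 1 (÷12) = (0, 1, 12)
  row 2: subtract 10×row1 = (0, 0, 7)
step 3: normalize row 2 (÷7) = (0, 0, 1)
  row 0: subtract 10×row2 = (1, 0, 0)
  row 1: subtract 12×row2 = (0, 1, 0)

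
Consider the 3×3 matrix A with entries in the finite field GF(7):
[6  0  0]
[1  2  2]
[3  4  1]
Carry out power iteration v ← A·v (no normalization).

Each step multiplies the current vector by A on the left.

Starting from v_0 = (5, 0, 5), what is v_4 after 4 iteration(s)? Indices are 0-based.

v_4 = (5, 1, 6)

v_0 = (5, 0, 5).
v_1 = A·v_0 = (2, 1, 6).
v_2 = A·v_1 = (5, 2, 2).
v_3 = A·v_2 = (2, 6, 4).
v_4 = A·v_3 = (5, 1, 6).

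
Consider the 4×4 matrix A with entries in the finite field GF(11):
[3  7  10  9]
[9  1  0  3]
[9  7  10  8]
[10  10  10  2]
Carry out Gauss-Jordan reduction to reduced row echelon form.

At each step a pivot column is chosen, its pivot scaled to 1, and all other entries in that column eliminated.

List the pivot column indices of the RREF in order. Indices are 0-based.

[1] R0 /= 3  ⇒  (1, 6, 7, 3)
     R1 -= 9·R0  ⇒  (0, 2, 3, 9)
     R2 -= 9·R0  ⇒  (0, 8, 2, 3)
     R3 -= 10·R0  ⇒  (0, 5, 6, 5)
[2] R1 /= 2  ⇒  (0, 1, 7, 10)
     R0 -= 6·R1  ⇒  (1, 0, 9, 9)
     R2 -= 8·R1  ⇒  (0, 0, 1, 0)
     R3 -= 5·R1  ⇒  (0, 0, 4, 10)
[3] R2 /= 1  ⇒  (0, 0, 1, 0)
     R0 -= 9·R2  ⇒  (1, 0, 0, 9)
     R1 -= 7·R2  ⇒  (0, 1, 0, 10)
     R3 -= 4·R2  ⇒  (0, 0, 0, 10)
[4] R3 /= 10  ⇒  (0, 0, 0, 1)
     R0 -= 9·R3  ⇒  (1, 0, 0, 0)
     R1 -= 10·R3  ⇒  (0, 1, 0, 0)

pivot columns: 0, 1, 2, 3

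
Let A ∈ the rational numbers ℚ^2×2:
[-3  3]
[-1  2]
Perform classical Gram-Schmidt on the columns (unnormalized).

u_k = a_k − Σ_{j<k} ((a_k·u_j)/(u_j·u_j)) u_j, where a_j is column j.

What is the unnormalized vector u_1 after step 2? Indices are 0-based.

u_1 = (-3/10, 9/10)

Step 1: u_0 = a_0 = (-3, -1).
Step 2: u_1 = a_1 − (-11/10)·u_0 = (-3/10, 9/10).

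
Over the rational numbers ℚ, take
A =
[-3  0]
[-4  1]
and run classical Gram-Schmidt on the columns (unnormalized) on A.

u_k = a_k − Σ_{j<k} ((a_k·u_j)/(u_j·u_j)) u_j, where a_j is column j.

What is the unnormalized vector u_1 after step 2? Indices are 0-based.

u_1 = (-12/25, 9/25)

Step 1: u_0 = a_0 = (-3, -4).
Step 2: u_1 = a_1 − (-4/25)·u_0 = (-12/25, 9/25).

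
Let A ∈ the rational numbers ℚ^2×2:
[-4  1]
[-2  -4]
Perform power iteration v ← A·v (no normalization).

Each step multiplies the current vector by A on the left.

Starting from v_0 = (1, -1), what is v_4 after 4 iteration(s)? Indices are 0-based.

v_4 = (292, 380)

v_0 = (1, -1).
v_1 = A·v_0 = (-5, 2).
v_2 = A·v_1 = (22, 2).
v_3 = A·v_2 = (-86, -52).
v_4 = A·v_3 = (292, 380).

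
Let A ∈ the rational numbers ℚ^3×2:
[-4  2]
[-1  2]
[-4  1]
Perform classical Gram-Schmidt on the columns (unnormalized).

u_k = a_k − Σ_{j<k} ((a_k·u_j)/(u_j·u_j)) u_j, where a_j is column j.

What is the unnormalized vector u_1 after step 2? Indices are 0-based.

u_1 = (10/33, 52/33, -23/33)

Step 1: u_0 = a_0 = (-4, -1, -4).
Step 2: u_1 = a_1 − (-14/33)·u_0 = (10/33, 52/33, -23/33).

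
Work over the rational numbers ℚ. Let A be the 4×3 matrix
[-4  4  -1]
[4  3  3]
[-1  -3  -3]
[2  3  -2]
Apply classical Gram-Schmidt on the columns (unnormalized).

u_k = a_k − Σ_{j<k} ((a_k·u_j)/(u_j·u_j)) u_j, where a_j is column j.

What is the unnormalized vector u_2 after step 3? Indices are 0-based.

Step 1: u_0 = a_0 = (-4, 4, -1, 2).
Step 2: u_1 = a_1 − (5/37)·u_0 = (168/37, 91/37, -106/37, 101/37).
Step 3: u_2 = a_2 − (15/37)·u_0 − (221/1566)·u_1 = (-5/261, 1615/1566, -1715/783, -5005/1566).

u_2 = (-5/261, 1615/1566, -1715/783, -5005/1566)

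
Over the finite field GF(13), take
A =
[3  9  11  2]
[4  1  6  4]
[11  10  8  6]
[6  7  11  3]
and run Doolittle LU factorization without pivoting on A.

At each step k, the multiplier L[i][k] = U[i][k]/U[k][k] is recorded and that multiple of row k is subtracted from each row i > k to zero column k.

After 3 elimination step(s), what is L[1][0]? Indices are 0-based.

L[1][0] = 10

[col 0] pivot 3
  R1 -= 10*R0 → (0, 2, 0, 10)  (L[1][0] := 10)
  R2 -= 8*R0 → (0, 3, 11, 3)  (L[2][0] := 8)
  R3 -= 2*R0 → (0, 2, 2, 12)  (L[3][0] := 2)
[col 1] pivot 2
  R2 -= 8*R1 → (0, 0, 11, 1)  (L[2][1] := 8)
  R3 -= 1*R1 → (0, 0, 2, 2)  (L[3][1] := 1)
[col 2] pivot 11
  R3 -= 12*R2 → (0, 0, 0, 3)  (L[3][2] := 12)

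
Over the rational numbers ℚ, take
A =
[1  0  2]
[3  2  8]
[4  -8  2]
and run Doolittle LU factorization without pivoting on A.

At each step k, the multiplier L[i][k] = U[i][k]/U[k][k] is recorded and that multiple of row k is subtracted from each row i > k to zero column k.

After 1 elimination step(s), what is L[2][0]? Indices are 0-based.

[col 0] pivot 1
  R1 -= 3*R0 → (0, 2, 2)  (L[1][0] := 3)
  R2 -= 4*R0 → (0, -8, -6)  (L[2][0] := 4)

L[2][0] = 4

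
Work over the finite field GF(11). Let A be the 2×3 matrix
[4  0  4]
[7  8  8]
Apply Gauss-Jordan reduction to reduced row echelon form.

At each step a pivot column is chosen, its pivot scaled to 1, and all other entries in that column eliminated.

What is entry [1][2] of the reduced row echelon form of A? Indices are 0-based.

M[1][2] = 7

pivot(0,0)=4: scale R0 → (1, 0, 1)
  clear (1,0): R1 −= (7)R0 → (0, 8, 1)
pivot(1,1)=8: scale R1 → (0, 1, 7)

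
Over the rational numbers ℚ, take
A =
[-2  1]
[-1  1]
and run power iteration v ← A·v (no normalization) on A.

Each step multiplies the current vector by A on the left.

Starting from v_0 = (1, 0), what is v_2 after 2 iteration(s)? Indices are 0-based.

v_0 = (1, 0).
v_1 = A·v_0 = (-2, -1).
v_2 = A·v_1 = (3, 1).

v_2 = (3, 1)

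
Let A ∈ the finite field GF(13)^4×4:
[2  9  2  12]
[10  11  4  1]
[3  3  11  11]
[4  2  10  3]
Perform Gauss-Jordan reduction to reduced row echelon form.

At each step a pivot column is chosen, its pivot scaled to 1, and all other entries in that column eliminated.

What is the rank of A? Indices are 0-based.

rank = 4

[1] R0 /= 2  ⇒  (1, 11, 1, 6)
     R1 -= 10·R0  ⇒  (0, 5, 7, 6)
     R2 -= 3·R0  ⇒  (0, 9, 8, 6)
     R3 -= 4·R0  ⇒  (0, 10, 6, 5)
[2] R1 /= 5  ⇒  (0, 1, 4, 9)
     R0 -= 11·R1  ⇒  (1, 0, 9, 11)
     R2 -= 9·R1  ⇒  (0, 0, 11, 3)
     R3 -= 10·R1  ⇒  (0, 0, 5, 6)
[3] R2 /= 11  ⇒  (0, 0, 1, 5)
     R0 -= 9·R2  ⇒  (1, 0, 0, 5)
     R1 -= 4·R2  ⇒  (0, 1, 0, 2)
     R3 -= 5·R2  ⇒  (0, 0, 0, 7)
[4] R3 /= 7  ⇒  (0, 0, 0, 1)
     R0 -= 5·R3  ⇒  (1, 0, 0, 0)
     R1 -= 2·R3  ⇒  (0, 1, 0, 0)
     R2 -= 5·R3  ⇒  (0, 0, 1, 0)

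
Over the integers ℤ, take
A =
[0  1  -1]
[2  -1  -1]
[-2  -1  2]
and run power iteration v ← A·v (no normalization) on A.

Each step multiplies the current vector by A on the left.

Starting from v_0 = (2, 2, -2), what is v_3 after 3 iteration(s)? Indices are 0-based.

v_3 = (46, 46, -106)

v_0 = (2, 2, -2).
v_1 = A·v_0 = (4, 4, -10).
v_2 = A·v_1 = (14, 14, -32).
v_3 = A·v_2 = (46, 46, -106).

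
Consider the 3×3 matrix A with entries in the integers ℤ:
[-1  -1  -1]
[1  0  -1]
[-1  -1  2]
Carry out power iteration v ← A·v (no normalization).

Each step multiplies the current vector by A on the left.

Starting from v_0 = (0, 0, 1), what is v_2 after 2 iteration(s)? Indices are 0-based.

v_0 = (0, 0, 1).
v_1 = A·v_0 = (-1, -1, 2).
v_2 = A·v_1 = (0, -3, 6).

v_2 = (0, -3, 6)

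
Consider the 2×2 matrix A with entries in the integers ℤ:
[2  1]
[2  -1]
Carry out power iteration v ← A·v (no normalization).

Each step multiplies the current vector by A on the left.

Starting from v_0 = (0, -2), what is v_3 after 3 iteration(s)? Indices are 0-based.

v_3 = (-10, 2)

v_0 = (0, -2).
v_1 = A·v_0 = (-2, 2).
v_2 = A·v_1 = (-2, -6).
v_3 = A·v_2 = (-10, 2).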